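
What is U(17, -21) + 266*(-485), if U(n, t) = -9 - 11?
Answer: -129030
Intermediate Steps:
U(n, t) = -20
U(17, -21) + 266*(-485) = -20 + 266*(-485) = -20 - 129010 = -129030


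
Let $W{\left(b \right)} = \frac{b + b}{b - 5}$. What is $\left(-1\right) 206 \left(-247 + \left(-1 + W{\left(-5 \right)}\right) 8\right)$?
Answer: $50882$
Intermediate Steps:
$W{\left(b \right)} = \frac{2 b}{-5 + b}$
$\left(-1\right) 206 \left(-247 + \left(-1 + W{\left(-5 \right)}\right) 8\right) = \left(-1\right) 206 \left(-247 + \left(-1 + 2 \left(-5\right) \frac{1}{-5 - 5}\right) 8\right) = - 206 \left(-247 + \left(-1 + 2 \left(-5\right) \frac{1}{-10}\right) 8\right) = - 206 \left(-247 + \left(-1 + 2 \left(-5\right) \left(- \frac{1}{10}\right)\right) 8\right) = - 206 \left(-247 + \left(-1 + 1\right) 8\right) = - 206 \left(-247 + 0 \cdot 8\right) = - 206 \left(-247 + 0\right) = \left(-206\right) \left(-247\right) = 50882$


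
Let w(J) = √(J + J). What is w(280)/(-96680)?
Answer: -√35/24170 ≈ -0.00024477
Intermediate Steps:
w(J) = √2*√J (w(J) = √(2*J) = √2*√J)
w(280)/(-96680) = (√2*√280)/(-96680) = (√2*(2*√70))*(-1/96680) = (4*√35)*(-1/96680) = -√35/24170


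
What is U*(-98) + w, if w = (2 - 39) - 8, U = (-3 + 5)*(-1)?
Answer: 151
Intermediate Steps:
U = -2 (U = 2*(-1) = -2)
w = -45 (w = -37 - 8 = -45)
U*(-98) + w = -2*(-98) - 45 = 196 - 45 = 151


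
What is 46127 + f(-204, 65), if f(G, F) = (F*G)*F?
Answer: -815773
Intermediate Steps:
f(G, F) = G*F²
46127 + f(-204, 65) = 46127 - 204*65² = 46127 - 204*4225 = 46127 - 861900 = -815773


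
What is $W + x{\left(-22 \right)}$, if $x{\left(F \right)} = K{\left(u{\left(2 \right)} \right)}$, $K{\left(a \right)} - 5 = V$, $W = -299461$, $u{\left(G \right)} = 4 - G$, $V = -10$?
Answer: $-299466$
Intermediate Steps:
$K{\left(a \right)} = -5$ ($K{\left(a \right)} = 5 - 10 = -5$)
$x{\left(F \right)} = -5$
$W + x{\left(-22 \right)} = -299461 - 5 = -299466$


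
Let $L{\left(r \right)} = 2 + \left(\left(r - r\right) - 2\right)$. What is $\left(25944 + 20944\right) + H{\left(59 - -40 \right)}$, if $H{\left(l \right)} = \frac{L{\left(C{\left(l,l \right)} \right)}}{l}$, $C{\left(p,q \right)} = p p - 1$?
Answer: $46888$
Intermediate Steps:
$C{\left(p,q \right)} = -1 + p^{2}$ ($C{\left(p,q \right)} = p^{2} - 1 = -1 + p^{2}$)
$L{\left(r \right)} = 0$ ($L{\left(r \right)} = 2 + \left(0 - 2\right) = 2 - 2 = 0$)
$H{\left(l \right)} = 0$ ($H{\left(l \right)} = \frac{0}{l} = 0$)
$\left(25944 + 20944\right) + H{\left(59 - -40 \right)} = \left(25944 + 20944\right) + 0 = 46888 + 0 = 46888$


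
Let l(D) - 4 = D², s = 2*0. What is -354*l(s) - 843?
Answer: -2259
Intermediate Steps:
s = 0
l(D) = 4 + D²
-354*l(s) - 843 = -354*(4 + 0²) - 843 = -354*(4 + 0) - 843 = -354*4 - 843 = -1416 - 843 = -2259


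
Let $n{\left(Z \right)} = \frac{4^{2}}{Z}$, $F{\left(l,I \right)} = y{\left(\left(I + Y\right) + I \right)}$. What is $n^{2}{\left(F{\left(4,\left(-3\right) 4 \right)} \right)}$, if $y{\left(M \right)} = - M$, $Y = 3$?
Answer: $\frac{256}{441} \approx 0.5805$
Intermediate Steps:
$F{\left(l,I \right)} = -3 - 2 I$ ($F{\left(l,I \right)} = - (\left(I + 3\right) + I) = - (\left(3 + I\right) + I) = - (3 + 2 I) = -3 - 2 I$)
$n{\left(Z \right)} = \frac{16}{Z}$
$n^{2}{\left(F{\left(4,\left(-3\right) 4 \right)} \right)} = \left(\frac{16}{-3 - 2 \left(\left(-3\right) 4\right)}\right)^{2} = \left(\frac{16}{-3 - -24}\right)^{2} = \left(\frac{16}{-3 + 24}\right)^{2} = \left(\frac{16}{21}\right)^{2} = \frac{256}{441}$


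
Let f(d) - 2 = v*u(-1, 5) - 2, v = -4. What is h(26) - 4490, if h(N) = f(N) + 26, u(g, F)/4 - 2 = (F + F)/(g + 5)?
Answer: -4536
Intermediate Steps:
u(g, F) = 8 + 8*F/(5 + g) (u(g, F) = 8 + 4*((F + F)/(g + 5)) = 8 + 4*((2*F)/(5 + g)) = 8 + 4*(2*F/(5 + g)) = 8 + 8*F/(5 + g))
f(d) = -72 (f(d) = 2 + (-32*(5 + 5 - 1)/(5 - 1) - 2) = 2 + (-32*9/4 - 2) = 2 + (-4*18 - 2) = 2 + (-72 - 2) = 2 - 74 = -72)
h(N) = -46 (h(N) = -72 + 26 = -46)
h(26) - 4490 = -46 - 4490 = -4536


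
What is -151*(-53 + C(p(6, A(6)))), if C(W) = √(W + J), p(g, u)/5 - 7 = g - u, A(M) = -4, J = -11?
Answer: 8003 - 151*√74 ≈ 6704.0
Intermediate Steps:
p(g, u) = 35 - 5*u + 5*g (p(g, u) = 35 + 5*(g - u) = 35 + (-5*u + 5*g) = 35 - 5*u + 5*g)
C(W) = √(-11 + W) (C(W) = √(W - 11) = √(-11 + W))
-151*(-53 + C(p(6, A(6)))) = -151*(-53 + √(-11 + (35 - 5*(-4) + 5*6))) = -151*(-53 + √(-11 + (35 + 20 + 30))) = -151*(-53 + √(-11 + 85)) = -151*(-53 + √74) = 8003 - 151*√74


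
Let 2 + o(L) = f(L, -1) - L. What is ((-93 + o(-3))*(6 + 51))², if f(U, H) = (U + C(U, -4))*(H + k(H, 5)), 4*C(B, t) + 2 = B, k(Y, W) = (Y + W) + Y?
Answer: 131262849/4 ≈ 3.2816e+7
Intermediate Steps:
k(Y, W) = W + 2*Y (k(Y, W) = (W + Y) + Y = W + 2*Y)
C(B, t) = -½ + B/4
f(U, H) = (5 + 3*H)*(-½ + 5*U/4) (f(U, H) = (U + (-½ + U/4))*(H + (5 + 2*H)) = (-½ + 5*U/4)*(5 + 3*H) = (5 + 3*H)*(-½ + 5*U/4))
o(L) = -3 + 3*L/2 (o(L) = -2 + ((-5/2 - 3/2*(-1) + 25*L/4 + (15/4)*(-1)*L) - L) = -2 + ((-5/2 + 3/2 + 25*L/4 - 15*L/4) - L) = -2 + ((-1 + 5*L/2) - L) = -2 + (-1 + 3*L/2) = -3 + 3*L/2)
((-93 + o(-3))*(6 + 51))² = ((-93 + (-3 + (3/2)*(-3)))*(6 + 51))² = ((-93 + (-3 - 9/2))*57)² = ((-93 - 15/2)*57)² = (-201/2*57)² = (-11457/2)² = 131262849/4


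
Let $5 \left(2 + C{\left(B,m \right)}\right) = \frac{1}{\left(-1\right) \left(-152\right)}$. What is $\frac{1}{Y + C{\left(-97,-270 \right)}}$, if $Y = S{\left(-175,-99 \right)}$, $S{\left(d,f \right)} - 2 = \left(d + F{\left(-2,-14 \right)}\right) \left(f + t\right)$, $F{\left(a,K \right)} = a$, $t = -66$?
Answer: $\frac{760}{22195801} \approx 3.4241 \cdot 10^{-5}$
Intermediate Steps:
$S{\left(d,f \right)} = 2 + \left(-66 + f\right) \left(-2 + d\right)$ ($S{\left(d,f \right)} = 2 + \left(d - 2\right) \left(f - 66\right) = 2 + \left(-2 + d\right) \left(-66 + f\right) = 2 + \left(-66 + f\right) \left(-2 + d\right)$)
$Y = 29207$ ($Y = 134 - -11550 - -198 - -17325 = 134 + 11550 + 198 + 17325 = 29207$)
$C{\left(B,m \right)} = - \frac{1519}{760}$ ($C{\left(B,m \right)} = -2 + \frac{1}{5 \left(\left(-1\right) \left(-152\right)\right)} = -2 + \frac{1}{5 \cdot 152} = -2 + \frac{1}{5} \cdot \frac{1}{152} = -2 + \frac{1}{760} = - \frac{1519}{760}$)
$\frac{1}{Y + C{\left(-97,-270 \right)}} = \frac{1}{29207 - \frac{1519}{760}} = \frac{1}{\frac{22195801}{760}} = \frac{760}{22195801}$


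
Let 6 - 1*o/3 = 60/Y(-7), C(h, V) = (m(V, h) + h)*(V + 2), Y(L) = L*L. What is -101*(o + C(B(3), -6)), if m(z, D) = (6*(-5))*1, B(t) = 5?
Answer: -565802/49 ≈ -11547.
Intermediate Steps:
Y(L) = L**2
m(z, D) = -30 (m(z, D) = -30*1 = -30)
C(h, V) = (-30 + h)*(2 + V) (C(h, V) = (-30 + h)*(V + 2) = (-30 + h)*(2 + V))
o = 702/49 (o = 18 - 180/((-7)**2) = 18 - 180/49 = 702/49 ≈ 14.327)
-101*(o + C(B(3), -6)) = -101*(702/49 + (-60 - 30*(-6) + 2*5 - 6*5)) = -101*(702/49 + (-60 + 180 + 10 - 30)) = -101*(702/49 + 100) = -101*5602/49 = -565802/49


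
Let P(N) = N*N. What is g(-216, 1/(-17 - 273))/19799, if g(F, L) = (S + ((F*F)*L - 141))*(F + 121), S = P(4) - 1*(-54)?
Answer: 638837/574171 ≈ 1.1126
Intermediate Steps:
P(N) = N**2
S = 70 (S = 4**2 - 1*(-54) = 16 + 54 = 70)
g(F, L) = (-71 + L*F**2)*(121 + F) (g(F, L) = (70 + ((F*F)*L - 141))*(F + 121) = (70 + (F**2*L - 141))*(121 + F) = (70 + (L*F**2 - 141))*(121 + F) = (70 + (-141 + L*F**2))*(121 + F) = (-71 + L*F**2)*(121 + F))
g(-216, 1/(-17 - 273))/19799 = (-8591 - 71*(-216) + (-216)**3/(-17 - 273) + 121*(-216)**2/(-17 - 273))/19799 = (-8591 + 15336 - 10077696/(-290) + 121*46656/(-290))*(1/19799) = (-8591 + 15336 - 1/290*(-10077696) + 121*(-1/290)*46656)*(1/19799) = (-8591 + 15336 + 5038848/145 - 2822688/145)*(1/19799) = (638837/29)*(1/19799) = 638837/574171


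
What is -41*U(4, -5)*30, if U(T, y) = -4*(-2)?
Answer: -9840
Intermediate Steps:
U(T, y) = 8
-41*U(4, -5)*30 = -41*8*30 = -328*30 = -9840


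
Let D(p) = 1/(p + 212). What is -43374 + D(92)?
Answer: -13185695/304 ≈ -43374.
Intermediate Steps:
D(p) = 1/(212 + p)
-43374 + D(92) = -43374 + 1/(212 + 92) = -43374 + 1/304 = -13185695/304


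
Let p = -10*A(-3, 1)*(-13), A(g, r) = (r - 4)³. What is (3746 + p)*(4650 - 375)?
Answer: 1008900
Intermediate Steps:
A(g, r) = (-4 + r)³
p = -3510 (p = -10*(-4 + 1)³*(-13) = -10*(-3)³*(-13) = -10*(-27)*(-13) = 270*(-13) = -3510)
(3746 + p)*(4650 - 375) = (3746 - 3510)*(4650 - 375) = 236*4275 = 1008900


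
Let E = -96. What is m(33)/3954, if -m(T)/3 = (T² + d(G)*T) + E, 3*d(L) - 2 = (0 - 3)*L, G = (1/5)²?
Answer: -12671/16475 ≈ -0.76910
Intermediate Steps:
G = 1/25 (G = (⅕)² = 1/25 ≈ 0.040000)
d(L) = ⅔ - L (d(L) = ⅔ + ((0 - 3)*L)/3 = ⅔ + (-3*L)/3 = ⅔ - L)
m(T) = 288 - 3*T² - 47*T/25 (m(T) = -3*((T² + (⅔ - 1*1/25)*T) - 96) = -3*((T² + (⅔ - 1/25)*T) - 96) = -3*((T² + 47*T/75) - 96) = -3*(-96 + T² + 47*T/75) = 288 - 3*T² - 47*T/25)
m(33)/3954 = (288 - 3*33² - 47/25*33)/3954 = (288 - 3*1089 - 1551/25)*(1/3954) = (288 - 3267 - 1551/25)*(1/3954) = -76026/25*1/3954 = -12671/16475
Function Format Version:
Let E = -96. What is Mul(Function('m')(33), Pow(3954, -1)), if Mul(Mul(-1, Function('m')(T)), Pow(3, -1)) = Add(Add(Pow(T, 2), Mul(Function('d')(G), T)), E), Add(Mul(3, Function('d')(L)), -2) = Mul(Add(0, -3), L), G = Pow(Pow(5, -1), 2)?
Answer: Rational(-12671, 16475) ≈ -0.76910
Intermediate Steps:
G = Rational(1, 25) (G = Pow(Rational(1, 5), 2) = Rational(1, 25) ≈ 0.040000)
Function('d')(L) = Add(Rational(2, 3), Mul(-1, L)) (Function('d')(L) = Add(Rational(2, 3), Mul(Rational(1, 3), Mul(Add(0, -3), L))) = Add(Rational(2, 3), Mul(Rational(1, 3), Mul(-3, L))) = Add(Rational(2, 3), Mul(-1, L)))
Function('m')(T) = Add(288, Mul(-3, Pow(T, 2)), Mul(Rational(-47, 25), T)) (Function('m')(T) = Mul(-3, Add(Add(Pow(T, 2), Mul(Add(Rational(2, 3), Mul(-1, Rational(1, 25))), T)), -96)) = Mul(-3, Add(Add(Pow(T, 2), Mul(Add(Rational(2, 3), Rational(-1, 25)), T)), -96)) = Mul(-3, Add(Add(Pow(T, 2), Mul(Rational(47, 75), T)), -96)) = Mul(-3, Add(-96, Pow(T, 2), Mul(Rational(47, 75), T))) = Add(288, Mul(-3, Pow(T, 2)), Mul(Rational(-47, 25), T)))
Mul(Function('m')(33), Pow(3954, -1)) = Mul(Add(288, Mul(-3, Pow(33, 2)), Mul(Rational(-47, 25), 33)), Pow(3954, -1)) = Mul(Add(288, Mul(-3, 1089), Rational(-1551, 25)), Rational(1, 3954)) = Mul(Add(288, -3267, Rational(-1551, 25)), Rational(1, 3954)) = Mul(Rational(-76026, 25), Rational(1, 3954)) = Rational(-12671, 16475)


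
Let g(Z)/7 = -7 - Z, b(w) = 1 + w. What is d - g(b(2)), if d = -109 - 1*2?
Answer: -41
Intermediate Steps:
g(Z) = -49 - 7*Z (g(Z) = 7*(-7 - Z) = -49 - 7*Z)
d = -111 (d = -109 - 2 = -111)
d - g(b(2)) = -111 - (-49 - 7*(1 + 2)) = -111 - (-49 - 7*3) = -111 - (-49 - 21) = -111 - 1*(-70) = -111 + 70 = -41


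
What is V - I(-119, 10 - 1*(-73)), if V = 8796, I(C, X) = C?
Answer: 8915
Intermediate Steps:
V - I(-119, 10 - 1*(-73)) = 8796 - 1*(-119) = 8796 + 119 = 8915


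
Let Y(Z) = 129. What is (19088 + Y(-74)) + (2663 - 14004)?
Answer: 7876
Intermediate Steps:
(19088 + Y(-74)) + (2663 - 14004) = (19088 + 129) + (2663 - 14004) = 19217 - 11341 = 7876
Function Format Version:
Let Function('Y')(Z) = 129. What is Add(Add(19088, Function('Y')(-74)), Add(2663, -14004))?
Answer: 7876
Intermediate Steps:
Add(Add(19088, Function('Y')(-74)), Add(2663, -14004)) = Add(Add(19088, 129), Add(2663, -14004)) = Add(19217, -11341) = 7876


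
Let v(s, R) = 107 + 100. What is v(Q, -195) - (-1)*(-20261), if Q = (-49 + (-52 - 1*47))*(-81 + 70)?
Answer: -20054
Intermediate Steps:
Q = 1628 (Q = (-49 + (-52 - 47))*(-11) = (-49 - 99)*(-11) = -148*(-11) = 1628)
v(s, R) = 207
v(Q, -195) - (-1)*(-20261) = 207 - (-1)*(-20261) = 207 - 1*20261 = 207 - 20261 = -20054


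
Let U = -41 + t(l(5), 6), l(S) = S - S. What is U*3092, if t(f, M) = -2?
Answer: -132956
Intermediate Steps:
l(S) = 0
U = -43 (U = -41 - 2 = -43)
U*3092 = -43*3092 = -132956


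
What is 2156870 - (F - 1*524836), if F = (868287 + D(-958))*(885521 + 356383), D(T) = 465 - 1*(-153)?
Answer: -1079093913414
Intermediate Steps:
D(T) = 618 (D(T) = 465 + 153 = 618)
F = 1079096595120 (F = (868287 + 618)*(885521 + 356383) = 868905*1241904 = 1079096595120)
2156870 - (F - 1*524836) = 2156870 - (1079096595120 - 1*524836) = 2156870 - (1079096595120 - 524836) = 2156870 - 1*1079096070284 = 2156870 - 1079096070284 = -1079093913414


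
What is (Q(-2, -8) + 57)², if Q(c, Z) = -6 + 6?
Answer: 3249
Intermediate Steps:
Q(c, Z) = 0
(Q(-2, -8) + 57)² = (0 + 57)² = 57² = 3249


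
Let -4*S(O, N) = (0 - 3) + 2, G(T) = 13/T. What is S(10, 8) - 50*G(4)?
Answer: -649/4 ≈ -162.25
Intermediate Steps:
S(O, N) = 1/4 (S(O, N) = -((0 - 3) + 2)/4 = -(-3 + 2)/4 = -1/4*(-1) = 1/4)
S(10, 8) - 50*G(4) = 1/4 - 650/4 = 1/4 - 50*13/4 = 1/4 - 325/2 = -649/4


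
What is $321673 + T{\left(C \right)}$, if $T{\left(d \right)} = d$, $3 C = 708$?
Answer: $321909$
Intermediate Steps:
$C = 236$ ($C = \frac{1}{3} \cdot 708 = 236$)
$321673 + T{\left(C \right)} = 321673 + 236 = 321909$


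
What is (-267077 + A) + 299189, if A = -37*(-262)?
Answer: 41806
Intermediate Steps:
A = 9694
(-267077 + A) + 299189 = (-267077 + 9694) + 299189 = -257383 + 299189 = 41806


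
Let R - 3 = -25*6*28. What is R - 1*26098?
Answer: -30295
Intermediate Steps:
R = -4197 (R = 3 - 25*6*28 = 3 - 150*28 = 3 - 4200 = -4197)
R - 1*26098 = -4197 - 1*26098 = -4197 - 26098 = -30295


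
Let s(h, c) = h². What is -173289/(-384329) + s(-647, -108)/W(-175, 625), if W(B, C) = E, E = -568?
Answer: -160785150209/218298872 ≈ -736.54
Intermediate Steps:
W(B, C) = -568
-173289/(-384329) + s(-647, -108)/W(-175, 625) = -173289/(-384329) + (-647)²/(-568) = -173289*(-1/384329) + 418609*(-1/568) = 173289/384329 - 418609/568 = -160785150209/218298872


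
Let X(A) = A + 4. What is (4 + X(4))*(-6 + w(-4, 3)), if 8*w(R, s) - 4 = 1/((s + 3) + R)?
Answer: -261/4 ≈ -65.250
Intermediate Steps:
w(R, s) = ½ + 1/(8*(3 + R + s)) (w(R, s) = ½ + 1/(8*((s + 3) + R)) = ½ + 1/(8*((3 + s) + R)) = ½ + 1/(8*(3 + R + s)))
X(A) = 4 + A
(4 + X(4))*(-6 + w(-4, 3)) = (4 + (4 + 4))*(-6 + (13/8 + (½)*(-4) + (½)*3)/(3 - 4 + 3)) = (4 + 8)*(-6 + (13/8 - 2 + 3/2)/2) = 12*(-6 + (½)*(9/8)) = 12*(-6 + 9/16) = 12*(-87/16) = -261/4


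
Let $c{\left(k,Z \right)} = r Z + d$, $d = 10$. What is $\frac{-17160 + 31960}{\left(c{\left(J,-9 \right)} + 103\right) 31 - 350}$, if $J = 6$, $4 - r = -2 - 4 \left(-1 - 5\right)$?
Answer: $\frac{592}{327} \approx 1.8104$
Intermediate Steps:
$r = -18$ ($r = 4 - \left(-2 - 4 \left(-1 - 5\right)\right) = 4 - \left(-2 - 4 \left(-6\right)\right) = 4 - \left(-2 - -24\right) = 4 - \left(-2 + 24\right) = 4 - 22 = -18$)
$c{\left(k,Z \right)} = 10 - 18 Z$ ($c{\left(k,Z \right)} = - 18 Z + 10 = 10 - 18 Z$)
$\frac{-17160 + 31960}{\left(c{\left(J,-9 \right)} + 103\right) 31 - 350} = \frac{-17160 + 31960}{\left(\left(10 - -162\right) + 103\right) 31 - 350} = \frac{14800}{\left(\left(10 + 162\right) + 103\right) 31 - 350} = \frac{14800}{\left(172 + 103\right) 31 - 350} = \frac{14800}{275 \cdot 31 - 350} = \frac{14800}{8525 - 350} = \frac{14800}{8175} = 14800 \cdot \frac{1}{8175} = \frac{592}{327}$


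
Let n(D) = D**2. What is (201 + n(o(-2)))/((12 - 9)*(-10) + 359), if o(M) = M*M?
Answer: 31/47 ≈ 0.65957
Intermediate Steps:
o(M) = M**2
(201 + n(o(-2)))/((12 - 9)*(-10) + 359) = (201 + ((-2)**2)**2)/((12 - 9)*(-10) + 359) = (201 + 4**2)/(3*(-10) + 359) = (201 + 16)/(-30 + 359) = 217/329 = 217*(1/329) = 31/47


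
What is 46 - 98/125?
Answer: 5652/125 ≈ 45.216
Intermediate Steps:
46 - 98/125 = 5652/125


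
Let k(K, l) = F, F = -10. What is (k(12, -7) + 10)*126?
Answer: 0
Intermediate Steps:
k(K, l) = -10
(k(12, -7) + 10)*126 = (-10 + 10)*126 = 0*126 = 0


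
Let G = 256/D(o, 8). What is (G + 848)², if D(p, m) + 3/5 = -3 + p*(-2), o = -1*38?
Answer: 23755440384/32761 ≈ 7.2511e+5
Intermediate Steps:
o = -38
D(p, m) = -18/5 - 2*p (D(p, m) = -⅗ + (-3 + p*(-2)) = -⅗ + (-3 - 2*p) = -18/5 - 2*p)
G = 640/181 (G = 256/(-18/5 - 2*(-38)) = 256/(-18/5 + 76) = 256/(362/5) = 256*(5/362) = 640/181 ≈ 3.5359)
(G + 848)² = (640/181 + 848)² = (154128/181)² = 23755440384/32761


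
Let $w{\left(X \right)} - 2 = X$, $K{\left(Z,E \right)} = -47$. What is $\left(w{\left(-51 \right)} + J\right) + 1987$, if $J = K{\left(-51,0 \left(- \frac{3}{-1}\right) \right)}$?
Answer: $1891$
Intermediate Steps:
$w{\left(X \right)} = 2 + X$
$J = -47$
$\left(w{\left(-51 \right)} + J\right) + 1987 = \left(\left(2 - 51\right) - 47\right) + 1987 = \left(-49 - 47\right) + 1987 = -96 + 1987 = 1891$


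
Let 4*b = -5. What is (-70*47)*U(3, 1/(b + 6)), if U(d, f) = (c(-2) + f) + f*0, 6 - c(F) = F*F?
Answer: -138180/19 ≈ -7272.6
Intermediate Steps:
b = -5/4 (b = (¼)*(-5) = -5/4 ≈ -1.2500)
c(F) = 6 - F² (c(F) = 6 - F*F = 6 - F²)
U(d, f) = 2 + f (U(d, f) = ((6 - 1*(-2)²) + f) + f*0 = ((6 - 1*4) + f) + 0 = ((6 - 4) + f) + 0 = (2 + f) + 0 = 2 + f)
(-70*47)*U(3, 1/(b + 6)) = (-70*47)*(2 + 1/(-5/4 + 6)) = -3290*(2 + 1/(19/4)) = -3290*(2 + 4/19) = -3290*42/19 = -138180/19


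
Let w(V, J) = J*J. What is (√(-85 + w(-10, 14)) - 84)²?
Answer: (84 - √111)² ≈ 5397.0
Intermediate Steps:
w(V, J) = J²
(√(-85 + w(-10, 14)) - 84)² = (√(-85 + 14²) - 84)² = (√(-85 + 196) - 84)² = (√111 - 84)² = (-84 + √111)²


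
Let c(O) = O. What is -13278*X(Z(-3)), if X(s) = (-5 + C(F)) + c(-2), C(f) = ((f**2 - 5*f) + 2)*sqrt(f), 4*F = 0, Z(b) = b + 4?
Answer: 92946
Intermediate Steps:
Z(b) = 4 + b
F = 0 (F = (1/4)*0 = 0)
C(f) = sqrt(f)*(2 + f**2 - 5*f) (C(f) = (2 + f**2 - 5*f)*sqrt(f) = sqrt(f)*(2 + f**2 - 5*f))
X(s) = -7 (X(s) = (-5 + sqrt(0)*(2 + 0**2 - 5*0)) - 2 = (-5 + 0*(2 + 0 + 0)) - 2 = (-5 + 0*2) - 2 = (-5 + 0) - 2 = -5 - 2 = -7)
-13278*X(Z(-3)) = -13278*(-7) = 92946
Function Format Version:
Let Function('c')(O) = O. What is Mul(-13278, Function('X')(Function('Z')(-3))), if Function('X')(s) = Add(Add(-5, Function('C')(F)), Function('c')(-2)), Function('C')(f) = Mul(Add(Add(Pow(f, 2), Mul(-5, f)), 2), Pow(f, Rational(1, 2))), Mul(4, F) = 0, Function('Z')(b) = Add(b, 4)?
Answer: 92946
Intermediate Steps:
Function('Z')(b) = Add(4, b)
F = 0 (F = Mul(Rational(1, 4), 0) = 0)
Function('C')(f) = Mul(Pow(f, Rational(1, 2)), Add(2, Pow(f, 2), Mul(-5, f))) (Function('C')(f) = Mul(Add(2, Pow(f, 2), Mul(-5, f)), Pow(f, Rational(1, 2))) = Mul(Pow(f, Rational(1, 2)), Add(2, Pow(f, 2), Mul(-5, f))))
Function('X')(s) = -7 (Function('X')(s) = Add(Add(-5, Mul(Pow(0, Rational(1, 2)), Add(2, Pow(0, 2), Mul(-5, 0)))), -2) = Add(Add(-5, Mul(0, Add(2, 0, 0))), -2) = Add(Add(-5, Mul(0, 2)), -2) = Add(Add(-5, 0), -2) = Add(-5, -2) = -7)
Mul(-13278, Function('X')(Function('Z')(-3))) = Mul(-13278, -7) = 92946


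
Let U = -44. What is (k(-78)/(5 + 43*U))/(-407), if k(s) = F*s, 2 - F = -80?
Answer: -2132/256003 ≈ -0.0083280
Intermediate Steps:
F = 82 (F = 2 - 1*(-80) = 2 + 80 = 82)
k(s) = 82*s
(k(-78)/(5 + 43*U))/(-407) = ((82*(-78))/(5 + 43*(-44)))/(-407) = -6396/(5 - 1892)*(-1/407) = -6396/(-1887)*(-1/407) = -6396*(-1/1887)*(-1/407) = (2132/629)*(-1/407) = -2132/256003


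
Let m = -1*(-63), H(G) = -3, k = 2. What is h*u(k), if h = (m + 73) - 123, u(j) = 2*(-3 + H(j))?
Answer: -156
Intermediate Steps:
m = 63
u(j) = -12 (u(j) = 2*(-3 - 3) = 2*(-6) = -12)
h = 13 (h = (63 + 73) - 123 = 136 - 123 = 13)
h*u(k) = 13*(-12) = -156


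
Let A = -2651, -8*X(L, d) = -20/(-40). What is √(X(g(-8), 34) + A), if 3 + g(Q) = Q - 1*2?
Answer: 3*I*√4713/4 ≈ 51.488*I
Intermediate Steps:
g(Q) = -5 + Q (g(Q) = -3 + (Q - 1*2) = -3 + (Q - 2) = -3 + (-2 + Q) = -5 + Q)
X(L, d) = -1/16 (X(L, d) = -(-5)/(2*(-40)) = -(-5)*(-1)/(2*40) = -⅛*½ = -1/16)
√(X(g(-8), 34) + A) = √(-1/16 - 2651) = √(-42417/16) = 3*I*√4713/4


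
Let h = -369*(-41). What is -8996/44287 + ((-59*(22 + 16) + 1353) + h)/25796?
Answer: 99646516/285606863 ≈ 0.34889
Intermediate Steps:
h = 15129
-8996/44287 + ((-59*(22 + 16) + 1353) + h)/25796 = -8996/44287 + ((-59*(22 + 16) + 1353) + 15129)/25796 = -8996*1/44287 + ((-59*38 + 1353) + 15129)*(1/25796) = -8996/44287 + ((-2242 + 1353) + 15129)*(1/25796) = -8996/44287 + (-889 + 15129)*(1/25796) = -8996/44287 + 14240*(1/25796) = -8996/44287 + 3560/6449 = 99646516/285606863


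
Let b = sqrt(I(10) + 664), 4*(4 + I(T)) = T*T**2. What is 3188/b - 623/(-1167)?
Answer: 623/1167 + 1594*sqrt(910)/455 ≈ 106.21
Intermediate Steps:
I(T) = -4 + T**3/4 (I(T) = -4 + (T*T**2)/4 = -4 + T**3/4)
b = sqrt(910) (b = sqrt((-4 + (1/4)*10**3) + 664) = sqrt((-4 + (1/4)*1000) + 664) = sqrt((-4 + 250) + 664) = sqrt(246 + 664) = sqrt(910) ≈ 30.166)
3188/b - 623/(-1167) = 3188/(sqrt(910)) - 623/(-1167) = 3188*(sqrt(910)/910) - 623*(-1/1167) = 1594*sqrt(910)/455 + 623/1167 = 623/1167 + 1594*sqrt(910)/455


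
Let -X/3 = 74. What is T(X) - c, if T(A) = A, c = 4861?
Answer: -5083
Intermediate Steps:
X = -222 (X = -3*74 = -222)
T(X) - c = -222 - 1*4861 = -222 - 4861 = -5083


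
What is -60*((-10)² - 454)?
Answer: 21240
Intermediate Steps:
-60*((-10)² - 454) = -60*(100 - 454) = -60*(-354) = 21240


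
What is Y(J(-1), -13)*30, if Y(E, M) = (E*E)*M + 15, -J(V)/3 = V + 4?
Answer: -31140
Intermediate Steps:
J(V) = -12 - 3*V (J(V) = -3*(V + 4) = -3*(4 + V) = -12 - 3*V)
Y(E, M) = 15 + M*E² (Y(E, M) = E²*M + 15 = M*E² + 15 = 15 + M*E²)
Y(J(-1), -13)*30 = (15 - 13*(-12 - 3*(-1))²)*30 = (15 - 13*(-12 + 3)²)*30 = (15 - 13*(-9)²)*30 = (15 - 13*81)*30 = (15 - 1053)*30 = -1038*30 = -31140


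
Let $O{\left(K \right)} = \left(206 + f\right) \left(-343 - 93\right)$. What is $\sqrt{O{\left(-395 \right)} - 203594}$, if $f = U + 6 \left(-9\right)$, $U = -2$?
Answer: $i \sqrt{268994} \approx 518.65 i$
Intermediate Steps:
$f = -56$ ($f = -2 + 6 \left(-9\right) = -2 - 54 = -56$)
$O{\left(K \right)} = -65400$ ($O{\left(K \right)} = \left(206 - 56\right) \left(-343 - 93\right) = 150 \left(-436\right) = -65400$)
$\sqrt{O{\left(-395 \right)} - 203594} = \sqrt{-65400 - 203594} = \sqrt{-268994} = i \sqrt{268994}$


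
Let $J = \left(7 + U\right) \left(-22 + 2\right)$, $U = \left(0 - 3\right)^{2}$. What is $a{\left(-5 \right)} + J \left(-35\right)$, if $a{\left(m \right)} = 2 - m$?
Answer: $11207$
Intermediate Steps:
$U = 9$ ($U = \left(-3\right)^{2} = 9$)
$J = -320$ ($J = \left(7 + 9\right) \left(-22 + 2\right) = 16 \left(-20\right) = -320$)
$a{\left(-5 \right)} + J \left(-35\right) = \left(2 - -5\right) - -11200 = \left(2 + 5\right) + 11200 = 7 + 11200 = 11207$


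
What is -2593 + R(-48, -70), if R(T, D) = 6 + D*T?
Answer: 773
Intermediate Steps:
-2593 + R(-48, -70) = -2593 + (6 - 70*(-48)) = -2593 + (6 + 3360) = -2593 + 3366 = 773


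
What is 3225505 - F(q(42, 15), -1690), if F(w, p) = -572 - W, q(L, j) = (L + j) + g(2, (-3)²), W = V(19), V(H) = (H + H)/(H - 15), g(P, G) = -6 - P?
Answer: 6452173/2 ≈ 3.2261e+6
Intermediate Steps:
V(H) = 2*H/(-15 + H) (V(H) = (2*H)/(-15 + H) = 2*H/(-15 + H))
W = 19/2 (W = 2*19/(-15 + 19) = 2*19/4 = 2*19*(¼) = 19/2 ≈ 9.5000)
q(L, j) = -8 + L + j (q(L, j) = (L + j) + (-6 - 1*2) = (L + j) + (-6 - 2) = (L + j) - 8 = -8 + L + j)
F(w, p) = -1163/2 (F(w, p) = -572 - 1*19/2 = -572 - 19/2 = -1163/2)
3225505 - F(q(42, 15), -1690) = 3225505 - 1*(-1163/2) = 3225505 + 1163/2 = 6452173/2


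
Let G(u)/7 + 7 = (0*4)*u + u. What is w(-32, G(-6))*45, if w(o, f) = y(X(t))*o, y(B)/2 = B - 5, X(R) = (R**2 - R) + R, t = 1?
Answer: 11520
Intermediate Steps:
X(R) = R**2
y(B) = -10 + 2*B (y(B) = 2*(B - 5) = 2*(-5 + B) = -10 + 2*B)
G(u) = -49 + 7*u (G(u) = -49 + 7*((0*4)*u + u) = -49 + 7*(0*u + u) = -49 + 7*(0 + u) = -49 + 7*u)
w(o, f) = -8*o (w(o, f) = (-10 + 2*1**2)*o = (-10 + 2*1)*o = (-10 + 2)*o = -8*o)
w(-32, G(-6))*45 = -8*(-32)*45 = 256*45 = 11520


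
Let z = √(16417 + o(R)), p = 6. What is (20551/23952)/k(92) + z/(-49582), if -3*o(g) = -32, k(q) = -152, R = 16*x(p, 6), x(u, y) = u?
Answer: -20551/3640704 - √147849/148746 ≈ -0.0082298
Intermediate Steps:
R = 96 (R = 16*6 = 96)
o(g) = 32/3 (o(g) = -⅓*(-32) = 32/3)
z = √147849/3 (z = √(16417 + 32/3) = √(49283/3) = √147849/3 ≈ 128.17)
(20551/23952)/k(92) + z/(-49582) = (20551/23952)/(-152) + (√147849/3)/(-49582) = (20551*(1/23952))*(-1/152) + (√147849/3)*(-1/49582) = (20551/23952)*(-1/152) - √147849/148746 = -20551/3640704 - √147849/148746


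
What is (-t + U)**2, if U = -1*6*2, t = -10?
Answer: 4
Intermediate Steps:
U = -12 (U = -6*2 = -12)
(-t + U)**2 = (-1*(-10) - 12)**2 = (10 - 12)**2 = (-2)**2 = 4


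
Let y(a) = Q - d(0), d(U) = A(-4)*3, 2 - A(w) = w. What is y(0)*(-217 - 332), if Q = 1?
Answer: 9333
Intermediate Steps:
A(w) = 2 - w
d(U) = 18 (d(U) = (2 - 1*(-4))*3 = (2 + 4)*3 = 6*3 = 18)
y(a) = -17 (y(a) = 1 - 1*18 = 1 - 18 = -17)
y(0)*(-217 - 332) = -17*(-217 - 332) = -17*(-549) = 9333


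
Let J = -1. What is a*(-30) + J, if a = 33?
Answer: -991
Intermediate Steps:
a*(-30) + J = 33*(-30) - 1 = -990 - 1 = -991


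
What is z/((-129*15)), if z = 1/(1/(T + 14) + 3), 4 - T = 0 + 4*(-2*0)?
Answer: -2/11825 ≈ -0.00016913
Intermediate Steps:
T = 4 (T = 4 - (0 + 4*(-2*0)) = 4 - (0 + 4*0) = 4 - (0 + 0) = 4 - 1*0 = 4 + 0 = 4)
z = 18/55 (z = 1/(1/(4 + 14) + 3) = 1/(1/18 + 3) = 1/(55/18) = 18/55 ≈ 0.32727)
z/((-129*15)) = (18/55)/(-129*15) = (18/55)/(-1935) = -1/1935*18/55 = -2/11825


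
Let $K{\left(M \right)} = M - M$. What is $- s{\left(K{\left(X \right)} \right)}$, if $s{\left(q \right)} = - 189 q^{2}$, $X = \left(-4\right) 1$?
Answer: $0$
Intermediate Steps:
$X = -4$
$K{\left(M \right)} = 0$
$- s{\left(K{\left(X \right)} \right)} = - \left(-189\right) 0^{2} = - \left(-189\right) 0 = \left(-1\right) 0 = 0$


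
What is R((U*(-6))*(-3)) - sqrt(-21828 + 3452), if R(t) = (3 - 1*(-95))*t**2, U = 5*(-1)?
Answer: 793800 - 2*I*sqrt(4594) ≈ 7.938e+5 - 135.56*I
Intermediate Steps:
U = -5
R(t) = 98*t**2 (R(t) = (3 + 95)*t**2 = 98*t**2)
R((U*(-6))*(-3)) - sqrt(-21828 + 3452) = 98*(-5*(-6)*(-3))**2 - sqrt(-21828 + 3452) = 98*(30*(-3))**2 - sqrt(-18376) = 98*(-90)**2 - 2*I*sqrt(4594) = 98*8100 - 2*I*sqrt(4594) = 793800 - 2*I*sqrt(4594)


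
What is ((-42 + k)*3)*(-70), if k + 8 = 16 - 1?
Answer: 7350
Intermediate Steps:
k = 7 (k = -8 + (16 - 1) = -8 + 15 = 7)
((-42 + k)*3)*(-70) = ((-42 + 7)*3)*(-70) = -35*3*(-70) = -105*(-70) = 7350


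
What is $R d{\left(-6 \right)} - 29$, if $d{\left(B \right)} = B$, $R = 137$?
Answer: $-851$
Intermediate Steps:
$R d{\left(-6 \right)} - 29 = 137 \left(-6\right) - 29 = -822 - 29 = -851$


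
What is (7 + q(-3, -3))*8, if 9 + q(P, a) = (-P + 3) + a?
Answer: 8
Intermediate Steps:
q(P, a) = -6 + a - P (q(P, a) = -9 + ((-P + 3) + a) = -9 + ((3 - P) + a) = -9 + (3 + a - P) = -6 + a - P)
(7 + q(-3, -3))*8 = (7 + (-6 - 3 - 1*(-3)))*8 = (7 + (-6 - 3 + 3))*8 = (7 - 6)*8 = 1*8 = 8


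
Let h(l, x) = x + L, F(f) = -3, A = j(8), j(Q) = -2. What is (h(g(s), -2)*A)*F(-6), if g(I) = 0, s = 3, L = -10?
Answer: -72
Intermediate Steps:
A = -2
h(l, x) = -10 + x (h(l, x) = x - 10 = -10 + x)
(h(g(s), -2)*A)*F(-6) = ((-10 - 2)*(-2))*(-3) = -12*(-2)*(-3) = 24*(-3) = -72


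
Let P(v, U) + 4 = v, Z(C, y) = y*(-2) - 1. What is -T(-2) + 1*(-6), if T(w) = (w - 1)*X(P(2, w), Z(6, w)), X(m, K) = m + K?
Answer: -3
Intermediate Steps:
Z(C, y) = -1 - 2*y (Z(C, y) = -2*y - 1 = -1 - 2*y)
P(v, U) = -4 + v
X(m, K) = K + m
T(w) = (-1 + w)*(-3 - 2*w) (T(w) = (w - 1)*((-1 - 2*w) + (-4 + 2)) = (-1 + w)*((-1 - 2*w) - 2) = (-1 + w)*(-3 - 2*w))
-T(-2) + 1*(-6) = -(3 - 1*(-2) - 2*(-2)²) + 1*(-6) = -(3 + 2 - 2*4) - 6 = -(3 + 2 - 8) - 6 = -1*(-3) - 6 = 3 - 6 = -3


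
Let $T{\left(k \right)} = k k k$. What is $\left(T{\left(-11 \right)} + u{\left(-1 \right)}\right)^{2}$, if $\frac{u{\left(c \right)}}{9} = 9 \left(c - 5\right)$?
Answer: $3301489$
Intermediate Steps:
$u{\left(c \right)} = -405 + 81 c$ ($u{\left(c \right)} = 9 \cdot 9 \left(c - 5\right) = 9 \cdot 9 \left(-5 + c\right) = 9 \left(-45 + 9 c\right) = -405 + 81 c$)
$T{\left(k \right)} = k^{3}$ ($T{\left(k \right)} = k^{2} k = k^{3}$)
$\left(T{\left(-11 \right)} + u{\left(-1 \right)}\right)^{2} = \left(\left(-11\right)^{3} + \left(-405 + 81 \left(-1\right)\right)\right)^{2} = \left(-1331 - 486\right)^{2} = \left(-1817\right)^{2} = 3301489$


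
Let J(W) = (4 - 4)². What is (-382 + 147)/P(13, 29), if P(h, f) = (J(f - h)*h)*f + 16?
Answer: -235/16 ≈ -14.688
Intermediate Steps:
J(W) = 0 (J(W) = 0² = 0)
P(h, f) = 16 (P(h, f) = (0*h)*f + 16 = 0*f + 16 = 0 + 16 = 16)
(-382 + 147)/P(13, 29) = (-382 + 147)/16 = -235*1/16 = -235/16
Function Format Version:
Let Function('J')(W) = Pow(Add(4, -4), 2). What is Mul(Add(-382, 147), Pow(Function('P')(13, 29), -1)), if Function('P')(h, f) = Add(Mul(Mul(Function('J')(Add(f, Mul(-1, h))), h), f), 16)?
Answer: Rational(-235, 16) ≈ -14.688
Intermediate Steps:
Function('J')(W) = 0 (Function('J')(W) = Pow(0, 2) = 0)
Function('P')(h, f) = 16 (Function('P')(h, f) = Add(Mul(Mul(0, h), f), 16) = Add(Mul(0, f), 16) = Add(0, 16) = 16)
Mul(Add(-382, 147), Pow(Function('P')(13, 29), -1)) = Mul(Add(-382, 147), Pow(16, -1)) = Mul(-235, Rational(1, 16)) = Rational(-235, 16)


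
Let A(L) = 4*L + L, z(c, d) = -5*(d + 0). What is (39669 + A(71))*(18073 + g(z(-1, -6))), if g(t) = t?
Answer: 724554472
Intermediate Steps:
z(c, d) = -5*d
A(L) = 5*L
(39669 + A(71))*(18073 + g(z(-1, -6))) = (39669 + 5*71)*(18073 - 5*(-6)) = (39669 + 355)*(18073 + 30) = 40024*18103 = 724554472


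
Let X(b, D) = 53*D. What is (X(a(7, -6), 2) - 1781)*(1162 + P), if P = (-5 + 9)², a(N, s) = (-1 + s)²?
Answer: -1973150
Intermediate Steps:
P = 16 (P = 4² = 16)
(X(a(7, -6), 2) - 1781)*(1162 + P) = (53*2 - 1781)*(1162 + 16) = (106 - 1781)*1178 = -1675*1178 = -1973150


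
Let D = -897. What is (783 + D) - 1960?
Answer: -2074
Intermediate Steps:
(783 + D) - 1960 = (783 - 897) - 1960 = -114 - 1960 = -2074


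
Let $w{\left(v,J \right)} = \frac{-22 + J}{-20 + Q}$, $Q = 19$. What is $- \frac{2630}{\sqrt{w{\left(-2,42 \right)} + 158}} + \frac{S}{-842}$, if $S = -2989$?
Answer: $\frac{2989}{842} - \frac{1315 \sqrt{138}}{69} \approx -220.33$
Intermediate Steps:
$w{\left(v,J \right)} = 22 - J$ ($w{\left(v,J \right)} = \frac{-22 + J}{-20 + 19} = \frac{-22 + J}{-1} = \left(-22 + J\right) \left(-1\right) = 22 - J$)
$- \frac{2630}{\sqrt{w{\left(-2,42 \right)} + 158}} + \frac{S}{-842} = - \frac{2630}{\sqrt{\left(22 - 42\right) + 158}} - \frac{2989}{-842} = - \frac{2630}{\sqrt{\left(22 - 42\right) + 158}} - - \frac{2989}{842} = - \frac{2630}{\sqrt{-20 + 158}} + \frac{2989}{842} = - \frac{2630}{\sqrt{138}} + \frac{2989}{842} = - 2630 \frac{\sqrt{138}}{138} + \frac{2989}{842} = - \frac{1315 \sqrt{138}}{69} + \frac{2989}{842} = \frac{2989}{842} - \frac{1315 \sqrt{138}}{69}$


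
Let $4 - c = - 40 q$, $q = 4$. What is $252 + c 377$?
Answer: $62080$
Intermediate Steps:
$c = 164$ ($c = 4 - \left(-40\right) 4 = 4 - -160 = 4 + 160 = 164$)
$252 + c 377 = 252 + 164 \cdot 377 = 252 + 61828 = 62080$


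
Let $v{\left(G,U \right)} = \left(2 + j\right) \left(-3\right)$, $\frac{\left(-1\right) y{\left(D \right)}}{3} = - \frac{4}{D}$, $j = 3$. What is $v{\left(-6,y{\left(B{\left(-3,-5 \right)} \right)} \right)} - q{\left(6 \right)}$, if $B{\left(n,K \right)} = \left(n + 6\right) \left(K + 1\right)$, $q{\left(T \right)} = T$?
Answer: $-21$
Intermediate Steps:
$B{\left(n,K \right)} = \left(1 + K\right) \left(6 + n\right)$ ($B{\left(n,K \right)} = \left(6 + n\right) \left(1 + K\right) = \left(1 + K\right) \left(6 + n\right)$)
$y{\left(D \right)} = \frac{12}{D}$ ($y{\left(D \right)} = - 3 \left(- \frac{4}{D}\right) = \frac{12}{D}$)
$v{\left(G,U \right)} = -15$ ($v{\left(G,U \right)} = \left(2 + 3\right) \left(-3\right) = 5 \left(-3\right) = -15$)
$v{\left(-6,y{\left(B{\left(-3,-5 \right)} \right)} \right)} - q{\left(6 \right)} = -15 - 6 = -21$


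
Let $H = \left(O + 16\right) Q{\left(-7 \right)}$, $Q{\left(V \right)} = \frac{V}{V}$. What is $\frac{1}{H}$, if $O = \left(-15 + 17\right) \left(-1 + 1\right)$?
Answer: $\frac{1}{16} \approx 0.0625$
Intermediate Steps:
$O = 0$ ($O = 2 \cdot 0 = 0$)
$Q{\left(V \right)} = 1$
$H = 16$ ($H = \left(0 + 16\right) 1 = 16 \cdot 1 = 16$)
$\frac{1}{H} = \frac{1}{16}$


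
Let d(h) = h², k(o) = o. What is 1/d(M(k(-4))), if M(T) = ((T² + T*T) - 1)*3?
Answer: 1/8649 ≈ 0.00011562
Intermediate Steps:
M(T) = -3 + 6*T² (M(T) = ((T² + T²) - 1)*3 = (2*T² - 1)*3 = (-1 + 2*T²)*3 = -3 + 6*T²)
1/d(M(k(-4))) = 1/((-3 + 6*(-4)²)²) = 1/((-3 + 6*16)²) = 1/((-3 + 96)²) = 1/(93²) = 1/8649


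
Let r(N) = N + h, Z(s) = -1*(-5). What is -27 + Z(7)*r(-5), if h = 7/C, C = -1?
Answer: -87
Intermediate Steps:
Z(s) = 5
h = -7 (h = 7/(-1) = 7*(-1) = -7)
r(N) = -7 + N (r(N) = N - 7 = -7 + N)
-27 + Z(7)*r(-5) = -27 + 5*(-7 - 5) = -27 + 5*(-12) = -27 - 60 = -87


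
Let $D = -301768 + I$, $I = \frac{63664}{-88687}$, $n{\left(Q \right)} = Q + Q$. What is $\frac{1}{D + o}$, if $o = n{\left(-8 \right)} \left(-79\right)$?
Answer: $- \frac{88687}{26650861912} \approx -3.3277 \cdot 10^{-6}$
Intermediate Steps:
$n{\left(Q \right)} = 2 Q$
$I = - \frac{63664}{88687}$ ($I = 63664 \left(- \frac{1}{88687}\right) = - \frac{63664}{88687} \approx -0.71785$)
$D = - \frac{26762962280}{88687}$ ($D = -301768 - \frac{63664}{88687} = - \frac{26762962280}{88687} \approx -3.0177 \cdot 10^{5}$)
$o = 1264$ ($o = 2 \left(-8\right) \left(-79\right) = \left(-16\right) \left(-79\right) = 1264$)
$\frac{1}{D + o} = \frac{1}{- \frac{26762962280}{88687} + 1264} = \frac{1}{- \frac{26650861912}{88687}} = - \frac{88687}{26650861912}$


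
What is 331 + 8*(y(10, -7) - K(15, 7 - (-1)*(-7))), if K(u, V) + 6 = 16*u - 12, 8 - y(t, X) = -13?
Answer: -1277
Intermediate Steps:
y(t, X) = 21 (y(t, X) = 8 - 1*(-13) = 8 + 13 = 21)
K(u, V) = -18 + 16*u (K(u, V) = -6 + (16*u - 12) = -6 + (-12 + 16*u) = -18 + 16*u)
331 + 8*(y(10, -7) - K(15, 7 - (-1)*(-7))) = 331 + 8*(21 - (-18 + 16*15)) = 331 + 8*(21 - (-18 + 240)) = 331 + 8*(21 - 1*222) = 331 + 8*(21 - 222) = 331 + 8*(-201) = 331 - 1608 = -1277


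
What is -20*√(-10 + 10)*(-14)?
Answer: 0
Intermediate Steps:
-20*√(-10 + 10)*(-14) = -20*√0*(-14) = -20*0*(-14) = 0*(-14) = 0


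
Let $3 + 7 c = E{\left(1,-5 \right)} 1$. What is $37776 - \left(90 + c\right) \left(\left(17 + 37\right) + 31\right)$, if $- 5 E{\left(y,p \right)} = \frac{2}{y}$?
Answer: $\frac{211171}{7} \approx 30167.0$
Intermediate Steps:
$E{\left(y,p \right)} = - \frac{2}{5 y}$ ($E{\left(y,p \right)} = - \frac{2 \frac{1}{y}}{5} = - \frac{2}{5 y}$)
$c = - \frac{17}{35}$ ($c = - \frac{3}{7} + \frac{- \frac{2}{5 \cdot 1} \cdot 1}{7} = - \frac{3}{7} + \frac{\left(- \frac{2}{5}\right) 1 \cdot 1}{7} = - \frac{3}{7} + \frac{\left(- \frac{2}{5}\right) 1}{7} = - \frac{3}{7} + \frac{1}{7} \left(- \frac{2}{5}\right) = - \frac{3}{7} - \frac{2}{35} = - \frac{17}{35} \approx -0.48571$)
$37776 - \left(90 + c\right) \left(\left(17 + 37\right) + 31\right) = 37776 - \left(90 - \frac{17}{35}\right) \left(\left(17 + 37\right) + 31\right) = 37776 - \frac{3133 \left(54 + 31\right)}{35} = 37776 - \frac{3133}{35} \cdot 85 = 37776 - \frac{53261}{7} = \frac{211171}{7}$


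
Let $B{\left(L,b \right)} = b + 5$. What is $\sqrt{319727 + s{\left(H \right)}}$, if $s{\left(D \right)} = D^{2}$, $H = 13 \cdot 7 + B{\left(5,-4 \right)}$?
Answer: $\sqrt{328191} \approx 572.88$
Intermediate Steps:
$B{\left(L,b \right)} = 5 + b$
$H = 92$ ($H = 13 \cdot 7 + \left(5 - 4\right) = 91 + 1 = 92$)
$\sqrt{319727 + s{\left(H \right)}} = \sqrt{319727 + 92^{2}} = \sqrt{319727 + 8464} = \sqrt{328191}$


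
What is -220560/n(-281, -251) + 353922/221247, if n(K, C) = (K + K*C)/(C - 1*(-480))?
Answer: -6092859866/8493225 ≈ -717.38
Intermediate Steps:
n(K, C) = (K + C*K)/(480 + C) (n(K, C) = (K + C*K)/(C + 480) = (K + C*K)/(480 + C))
-220560/n(-281, -251) + 353922/221247 = -220560*(-(480 - 251)/(281*(1 - 251))) + 353922/221247 = -220560/((-281*(-250)/229)) + 353922*(1/221247) = -220560/((-281*1/229*(-250))) + 1934/1209 = -220560/70250/229 + 1934/1209 = -220560*229/70250 + 1934/1209 = -5050824/7025 + 1934/1209 = -6092859866/8493225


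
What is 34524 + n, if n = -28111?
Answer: 6413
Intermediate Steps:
34524 + n = 34524 - 28111 = 6413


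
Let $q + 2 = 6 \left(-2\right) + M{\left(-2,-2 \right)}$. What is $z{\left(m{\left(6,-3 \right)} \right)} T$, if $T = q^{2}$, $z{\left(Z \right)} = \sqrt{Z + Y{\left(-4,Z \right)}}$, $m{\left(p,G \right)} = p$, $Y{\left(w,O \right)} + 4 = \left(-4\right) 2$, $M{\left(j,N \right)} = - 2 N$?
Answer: $100 i \sqrt{6} \approx 244.95 i$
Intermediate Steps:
$Y{\left(w,O \right)} = -12$ ($Y{\left(w,O \right)} = -4 - 8 = -12$)
$q = -10$ ($q = -2 + \left(6 \left(-2\right) - -4\right) = -2 + \left(-12 + 4\right) = -2 - 8 = -10$)
$z{\left(Z \right)} = \sqrt{-12 + Z}$ ($z{\left(Z \right)} = \sqrt{Z - 12} = \sqrt{-12 + Z}$)
$T = 100$ ($T = \left(-10\right)^{2} = 100$)
$z{\left(m{\left(6,-3 \right)} \right)} T = \sqrt{-12 + 6} \cdot 100 = \sqrt{-6} \cdot 100 = i \sqrt{6} \cdot 100 = 100 i \sqrt{6}$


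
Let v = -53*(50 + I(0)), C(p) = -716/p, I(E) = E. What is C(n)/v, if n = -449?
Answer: -358/594925 ≈ -0.00060176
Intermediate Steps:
v = -2650 (v = -53*(50 + 0) = -53*50 = -2650)
C(n)/v = -716/(-449)/(-2650) = -716*(-1/449)*(-1/2650) = (716/449)*(-1/2650) = -358/594925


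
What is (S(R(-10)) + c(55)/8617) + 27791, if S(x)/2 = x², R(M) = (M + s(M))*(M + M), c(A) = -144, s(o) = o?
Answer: 2996914903/8617 ≈ 3.4779e+5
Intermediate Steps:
R(M) = 4*M² (R(M) = (M + M)*(M + M) = (2*M)*(2*M) = 4*M²)
S(x) = 2*x²
(S(R(-10)) + c(55)/8617) + 27791 = (2*(4*(-10)²)² - 144/8617) + 27791 = (2*(4*100)² - 144*1/8617) + 27791 = (2*400² - 144/8617) + 27791 = (2*160000 - 144/8617) + 27791 = (320000 - 144/8617) + 27791 = 2757439856/8617 + 27791 = 2996914903/8617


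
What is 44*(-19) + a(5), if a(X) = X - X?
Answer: -836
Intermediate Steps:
a(X) = 0
44*(-19) + a(5) = 44*(-19) + 0 = -836 + 0 = -836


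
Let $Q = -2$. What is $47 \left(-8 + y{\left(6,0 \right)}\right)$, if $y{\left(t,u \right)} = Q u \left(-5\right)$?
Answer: $-376$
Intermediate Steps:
$y{\left(t,u \right)} = 10 u$ ($y{\left(t,u \right)} = - 2 u \left(-5\right) = 10 u$)
$47 \left(-8 + y{\left(6,0 \right)}\right) = 47 \left(-8 + 10 \cdot 0\right) = 47 \left(-8 + 0\right) = 47 \left(-8\right) = -376$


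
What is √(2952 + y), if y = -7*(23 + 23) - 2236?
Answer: √394 ≈ 19.849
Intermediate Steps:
y = -2558 (y = -7*46 - 2236 = -322 - 2236 = -2558)
√(2952 + y) = √(2952 - 2558) = √394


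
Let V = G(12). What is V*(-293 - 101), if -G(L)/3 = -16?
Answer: -18912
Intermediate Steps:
G(L) = 48 (G(L) = -3*(-16) = 48)
V = 48
V*(-293 - 101) = 48*(-293 - 101) = 48*(-394) = -18912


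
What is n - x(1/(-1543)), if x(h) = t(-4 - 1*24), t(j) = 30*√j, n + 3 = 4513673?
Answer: 4513670 - 60*I*√7 ≈ 4.5137e+6 - 158.75*I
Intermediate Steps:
n = 4513670 (n = -3 + 4513673 = 4513670)
x(h) = 60*I*√7 (x(h) = 30*√(-4 - 1*24) = 30*√(-4 - 24) = 30*√(-28) = 30*(2*I*√7) = 60*I*√7)
n - x(1/(-1543)) = 4513670 - 60*I*√7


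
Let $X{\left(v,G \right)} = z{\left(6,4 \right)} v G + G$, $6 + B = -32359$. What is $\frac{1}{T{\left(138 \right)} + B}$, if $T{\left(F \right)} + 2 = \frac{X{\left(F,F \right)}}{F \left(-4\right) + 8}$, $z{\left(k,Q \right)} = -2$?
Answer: $- \frac{272}{8784849} \approx -3.0962 \cdot 10^{-5}$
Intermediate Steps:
$B = -32365$ ($B = -6 - 32359 = -32365$)
$X{\left(v,G \right)} = G - 2 G v$ ($X{\left(v,G \right)} = - 2 v G + G = - 2 G v + G = G - 2 G v$)
$T{\left(F \right)} = -2 + \frac{F \left(1 - 2 F\right)}{8 - 4 F}$ ($T{\left(F \right)} = -2 + \frac{F \left(1 - 2 F\right)}{F \left(-4\right) + 8} = -2 + \frac{F \left(1 - 2 F\right)}{- 4 F + 8} = -2 + \frac{F \left(1 - 2 F\right)}{8 - 4 F}$)
$\frac{1}{T{\left(138 \right)} + B} = \frac{1}{\frac{16 - 1242 + 2 \cdot 138^{2}}{4 \left(-2 + 138\right)} - 32365} = \frac{1}{\frac{16 - 1242 + 2 \cdot 19044}{4 \cdot 136} - 32365} = \frac{1}{\frac{1}{4} \cdot \frac{1}{136} \left(16 - 1242 + 38088\right) - 32365} = \frac{1}{\frac{1}{4} \cdot \frac{1}{136} \cdot 36862 - 32365} = \frac{1}{\frac{18431}{272} - 32365} = \frac{1}{- \frac{8784849}{272}} = - \frac{272}{8784849}$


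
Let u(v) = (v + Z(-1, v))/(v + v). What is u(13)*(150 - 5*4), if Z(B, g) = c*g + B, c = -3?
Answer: -135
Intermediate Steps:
Z(B, g) = B - 3*g (Z(B, g) = -3*g + B = B - 3*g)
u(v) = (-1 - 2*v)/(2*v) (u(v) = (v + (-1 - 3*v))/(v + v) = (-1 - 2*v)/((2*v)) = (-1 - 2*v)*(1/(2*v)) = (-1 - 2*v)/(2*v))
u(13)*(150 - 5*4) = ((-1/2 - 1*13)/13)*(150 - 5*4) = ((-1/2 - 13)/13)*(150 - 20) = ((1/13)*(-27/2))*130 = -27/26*130 = -135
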